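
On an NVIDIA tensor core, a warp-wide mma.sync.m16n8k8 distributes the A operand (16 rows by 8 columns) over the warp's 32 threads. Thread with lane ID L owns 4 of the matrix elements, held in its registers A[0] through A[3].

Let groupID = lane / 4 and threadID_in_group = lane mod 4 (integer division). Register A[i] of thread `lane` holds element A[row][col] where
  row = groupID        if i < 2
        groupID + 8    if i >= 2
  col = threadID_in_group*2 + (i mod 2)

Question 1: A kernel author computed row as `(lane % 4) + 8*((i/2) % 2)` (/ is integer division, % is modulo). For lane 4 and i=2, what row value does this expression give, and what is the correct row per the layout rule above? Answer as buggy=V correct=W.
buggy=8 correct=9

`(lane % 4) + 8*((i/2) % 2)`[4,2]→8
L=4→G=4>>2=1, T=4&3=0
[2]→row 1+8=9  col 0·2+0=0
row: 8 vs 9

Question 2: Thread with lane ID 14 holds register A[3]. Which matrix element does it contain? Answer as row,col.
L=14⇒gr=14>>2=3, th=14&3=2
[3]⇒row 3+8=11  col 2·2+1=5

11,5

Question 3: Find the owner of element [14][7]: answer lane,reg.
r=14->g=6,rb=1  c=7->t=3,b0=1
L=6*4+3=27  i=1*2+1=3

27,3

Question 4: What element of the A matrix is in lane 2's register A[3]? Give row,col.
8,5

2: gid=0,tid=2
[3] (0+8,2*2+1) = (8,5)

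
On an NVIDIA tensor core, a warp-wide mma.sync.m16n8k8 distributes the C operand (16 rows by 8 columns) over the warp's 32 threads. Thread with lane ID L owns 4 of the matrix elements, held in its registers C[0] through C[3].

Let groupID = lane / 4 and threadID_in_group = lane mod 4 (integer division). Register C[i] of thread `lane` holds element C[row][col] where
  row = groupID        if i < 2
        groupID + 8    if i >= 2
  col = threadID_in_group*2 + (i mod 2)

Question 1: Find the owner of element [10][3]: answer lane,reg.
9,3

r=10⇒gr=2,Rb=1  c=3⇒th=1,odd=1
L=2*4+1=9  i=1*2+1=3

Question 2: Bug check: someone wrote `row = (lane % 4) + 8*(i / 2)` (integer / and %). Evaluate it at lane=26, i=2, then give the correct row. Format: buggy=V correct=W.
`(lane % 4) + 8*(i / 2)`[26,2]->10
L=26->g=26>>2=6, t=26&3=2
[2]->row 6+8=14  col 2·2+0=4
row: 10 vs 14

buggy=10 correct=14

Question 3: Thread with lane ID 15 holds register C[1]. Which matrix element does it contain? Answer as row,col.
L=15->g=15>>2=3, t=15&3=3
[1]->row 3+0=3  col 3·2+1=7

3,7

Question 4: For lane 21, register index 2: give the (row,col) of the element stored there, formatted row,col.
lane 21: g=5 (21/4), t=1 (21%4)
i=2: r=5+8=13, c=1*2+0=2

13,2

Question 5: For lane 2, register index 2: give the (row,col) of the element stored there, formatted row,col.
8,4

lane 2→2/4=0, 2 mod 4=2
i=2  r:0+8→8  c:2·2+0→4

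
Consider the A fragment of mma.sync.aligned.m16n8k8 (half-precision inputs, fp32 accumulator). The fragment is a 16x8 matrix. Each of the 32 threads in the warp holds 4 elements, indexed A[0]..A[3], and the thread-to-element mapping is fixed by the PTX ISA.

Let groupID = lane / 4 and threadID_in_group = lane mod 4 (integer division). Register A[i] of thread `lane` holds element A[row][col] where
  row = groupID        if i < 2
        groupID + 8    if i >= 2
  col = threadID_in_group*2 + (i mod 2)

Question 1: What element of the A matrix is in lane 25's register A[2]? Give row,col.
14,2

25: G=6,T=1
[2] (6+8,1*2+0) = (14,2)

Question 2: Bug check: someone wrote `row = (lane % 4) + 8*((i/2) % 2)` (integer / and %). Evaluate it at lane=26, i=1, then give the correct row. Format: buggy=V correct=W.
buggy=2 correct=6

`(lane % 4) + 8*((i/2) % 2)`[26,1]=>2
L=26=>grp=26>>2=6, tig=26&3=2
[1]=>row 6+0=6  col 2·2+1=5
row: 2 vs 6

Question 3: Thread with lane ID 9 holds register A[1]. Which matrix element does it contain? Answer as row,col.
2,3

L=9⇒gr=9>>2=2, th=9&3=1
[1]⇒row 2+0=2  col 1·2+1=3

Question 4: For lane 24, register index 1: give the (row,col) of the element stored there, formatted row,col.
6,1

lane 24->24/4=6, 24 mod 4=0
i=1  r:6+0->6  c:2·0+1->1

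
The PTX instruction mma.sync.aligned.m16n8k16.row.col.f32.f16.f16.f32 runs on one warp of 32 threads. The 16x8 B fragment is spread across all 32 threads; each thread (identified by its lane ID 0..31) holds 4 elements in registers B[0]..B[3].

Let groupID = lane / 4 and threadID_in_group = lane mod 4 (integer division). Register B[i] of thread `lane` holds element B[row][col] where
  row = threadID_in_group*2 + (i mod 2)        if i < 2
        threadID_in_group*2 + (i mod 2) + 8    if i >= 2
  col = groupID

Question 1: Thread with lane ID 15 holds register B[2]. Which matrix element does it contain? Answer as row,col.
14,3

lane 15=>15/4=3, 15 mod 4=3
i=2  r:2·3+0+8=>14  c:3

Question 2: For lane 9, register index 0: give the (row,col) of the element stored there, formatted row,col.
2,2

lane 9: G=2 (9/4), T=1 (9%4)
i=0: r=1*2+0+0=2, c=G=2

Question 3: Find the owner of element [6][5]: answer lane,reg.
c: 5->gid=5  r: 6->r8=0,tid=3,i&1=0
L=5*4+3=23  i=0*2+0=0

23,0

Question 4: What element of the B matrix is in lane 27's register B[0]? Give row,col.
27: g=6,t=3
[0] (3*2+0+0,6) = (6,6)

6,6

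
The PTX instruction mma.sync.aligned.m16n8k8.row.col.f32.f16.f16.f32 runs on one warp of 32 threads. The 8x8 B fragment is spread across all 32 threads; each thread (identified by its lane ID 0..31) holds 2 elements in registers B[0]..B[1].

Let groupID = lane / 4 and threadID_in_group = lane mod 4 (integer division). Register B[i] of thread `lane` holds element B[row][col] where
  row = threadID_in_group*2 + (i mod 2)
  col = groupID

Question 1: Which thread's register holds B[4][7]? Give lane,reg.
30,0

c: 7->gid=7  r: 4->tid=2,i&1=0
L=7*4+2=30  i=0=0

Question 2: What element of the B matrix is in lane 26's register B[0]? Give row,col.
L=26⇒gr=26>>2=6, th=26&3=2
[0]⇒row 2·2+0=4  col gr=6

4,6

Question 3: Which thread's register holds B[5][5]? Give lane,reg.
22,1

c=5⇒gr=5  r=5⇒th=2,odd=1
L=5*4+2=22  i=1=1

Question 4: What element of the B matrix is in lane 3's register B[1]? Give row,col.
lane 3: gr=0 (3/4), th=3 (3%4)
i=1: r=3*2+1=7, c=gr=0

7,0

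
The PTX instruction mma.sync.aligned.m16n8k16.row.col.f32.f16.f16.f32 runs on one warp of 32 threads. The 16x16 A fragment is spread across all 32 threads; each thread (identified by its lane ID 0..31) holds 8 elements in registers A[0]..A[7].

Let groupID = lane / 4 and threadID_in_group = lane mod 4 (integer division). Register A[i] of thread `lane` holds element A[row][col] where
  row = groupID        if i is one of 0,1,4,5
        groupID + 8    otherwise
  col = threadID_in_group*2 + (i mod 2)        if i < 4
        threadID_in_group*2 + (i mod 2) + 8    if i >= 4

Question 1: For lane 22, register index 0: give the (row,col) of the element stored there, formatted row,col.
lane 22→22/4=5, 22 mod 4=2
i=0  r:5+0→5  c:2·2+0+0→4

5,4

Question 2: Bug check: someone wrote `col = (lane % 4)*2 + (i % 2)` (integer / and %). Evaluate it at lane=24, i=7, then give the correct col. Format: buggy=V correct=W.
buggy=1 correct=9

`(lane % 4)*2 + (i % 2)`[24,7]→1
L=24→G=24>>2=6, T=24&3=0
[7]→row 6+8=14  col 0·2+1+8=9
col: 1 vs 9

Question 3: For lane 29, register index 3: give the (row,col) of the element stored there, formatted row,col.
15,3

29: gid=7,tid=1
[3] (7+8,1*2+1+0) = (15,3)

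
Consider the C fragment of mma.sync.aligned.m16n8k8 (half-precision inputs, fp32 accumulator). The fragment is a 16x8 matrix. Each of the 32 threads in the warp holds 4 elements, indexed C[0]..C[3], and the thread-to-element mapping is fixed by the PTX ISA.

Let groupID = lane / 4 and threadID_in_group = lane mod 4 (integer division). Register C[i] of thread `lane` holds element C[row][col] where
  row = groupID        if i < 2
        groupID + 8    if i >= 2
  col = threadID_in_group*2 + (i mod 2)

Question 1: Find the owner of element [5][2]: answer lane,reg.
21,0

r=5⇒gr=5,Rb=0  c=2⇒th=1,odd=0
L=5*4+1=21  i=0*2+0=0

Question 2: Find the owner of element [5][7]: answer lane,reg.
23,1

r:5=>grp=5,rB=0  c:7=>tig=3,lo=1
L=5*4+3=23  i=0*2+1=1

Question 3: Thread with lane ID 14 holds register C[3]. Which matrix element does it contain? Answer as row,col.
11,5

lane 14=>14/4=3, 14 mod 4=2
i=3  r:3+8=>11  c:2·2+1=>5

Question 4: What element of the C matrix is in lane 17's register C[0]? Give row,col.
17: g=4,t=1
[0] (4+0,1*2+0) = (4,2)

4,2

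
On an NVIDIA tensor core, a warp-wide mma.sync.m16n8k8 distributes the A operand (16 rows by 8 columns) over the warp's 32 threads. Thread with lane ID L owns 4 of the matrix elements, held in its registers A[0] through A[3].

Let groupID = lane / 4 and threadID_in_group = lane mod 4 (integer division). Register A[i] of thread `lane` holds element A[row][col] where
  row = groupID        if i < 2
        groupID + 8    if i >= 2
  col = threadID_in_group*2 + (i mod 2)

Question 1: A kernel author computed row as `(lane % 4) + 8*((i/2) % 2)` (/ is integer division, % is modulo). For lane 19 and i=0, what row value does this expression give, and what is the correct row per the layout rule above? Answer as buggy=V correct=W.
buggy=3 correct=4

`(lane % 4) + 8*((i/2) % 2)`[19,0]⇒3
lane 19: gr=4 (19/4), th=3 (19%4)
i=0: r=4+0=4, c=3*2+0=6
row: 3 vs 4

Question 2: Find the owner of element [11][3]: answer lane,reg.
r=11⇒gr=3,Rb=1  c=3⇒th=1,odd=1
L=3*4+1=13  i=1*2+1=3

13,3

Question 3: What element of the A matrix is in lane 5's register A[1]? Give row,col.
5: gid=1,tid=1
[1] (1+0,1*2+1) = (1,3)

1,3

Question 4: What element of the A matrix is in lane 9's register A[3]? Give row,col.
L=9->gid=9>>2=2, tid=9&3=1
[3]->row 2+8=10  col 1·2+1=3

10,3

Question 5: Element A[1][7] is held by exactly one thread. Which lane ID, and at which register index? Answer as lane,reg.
7,1

r=1->g=1,rb=0  c=7->t=3,b0=1
L=1*4+3=7  i=0*2+1=1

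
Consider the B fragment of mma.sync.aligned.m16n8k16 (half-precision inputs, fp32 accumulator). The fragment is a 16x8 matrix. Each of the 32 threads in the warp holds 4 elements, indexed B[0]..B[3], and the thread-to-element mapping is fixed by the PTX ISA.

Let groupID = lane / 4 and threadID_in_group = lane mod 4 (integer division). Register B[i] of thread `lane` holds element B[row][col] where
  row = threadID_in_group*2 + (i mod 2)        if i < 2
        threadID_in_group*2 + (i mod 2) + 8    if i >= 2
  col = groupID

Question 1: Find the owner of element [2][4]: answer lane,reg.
c=4→G=4  r=2→rhi=0,T=1,p=0
L=4*4+1=17  i=0*2+0=0

17,0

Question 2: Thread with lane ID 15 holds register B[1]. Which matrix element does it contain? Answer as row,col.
7,3

lane 15→15/4=3, 15 mod 4=3
i=1  r:2·3+1+0→7  c:3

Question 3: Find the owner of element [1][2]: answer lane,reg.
8,1

c=2->g=2  r=1->rb=0,t=0,b0=1
L=2*4+0=8  i=0*2+1=1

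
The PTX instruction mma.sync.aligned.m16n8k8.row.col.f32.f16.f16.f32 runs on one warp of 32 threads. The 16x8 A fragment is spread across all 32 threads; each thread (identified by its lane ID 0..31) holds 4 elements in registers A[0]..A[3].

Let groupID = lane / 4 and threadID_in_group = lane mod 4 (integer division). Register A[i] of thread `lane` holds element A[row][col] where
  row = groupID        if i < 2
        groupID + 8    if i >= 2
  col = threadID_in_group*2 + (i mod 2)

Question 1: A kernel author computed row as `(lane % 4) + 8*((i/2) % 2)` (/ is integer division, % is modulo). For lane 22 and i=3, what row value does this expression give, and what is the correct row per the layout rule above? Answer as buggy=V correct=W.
`(lane % 4) + 8*((i/2) % 2)`[22,3]->10
lane 22: g=5 (22/4), t=2 (22%4)
i=3: r=5+8=13, c=2*2+1=5
row: 10 vs 13

buggy=10 correct=13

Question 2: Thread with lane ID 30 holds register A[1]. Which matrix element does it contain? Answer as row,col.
7,5

L=30->gid=30>>2=7, tid=30&3=2
[1]->row 7+0=7  col 2·2+1=5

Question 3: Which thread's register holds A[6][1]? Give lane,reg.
r=6⇒gr=6,Rb=0  c=1⇒th=0,odd=1
L=6*4+0=24  i=0*2+1=1

24,1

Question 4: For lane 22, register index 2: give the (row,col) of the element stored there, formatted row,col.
22: G=5,T=2
[2] (5+8,2*2+0) = (13,4)

13,4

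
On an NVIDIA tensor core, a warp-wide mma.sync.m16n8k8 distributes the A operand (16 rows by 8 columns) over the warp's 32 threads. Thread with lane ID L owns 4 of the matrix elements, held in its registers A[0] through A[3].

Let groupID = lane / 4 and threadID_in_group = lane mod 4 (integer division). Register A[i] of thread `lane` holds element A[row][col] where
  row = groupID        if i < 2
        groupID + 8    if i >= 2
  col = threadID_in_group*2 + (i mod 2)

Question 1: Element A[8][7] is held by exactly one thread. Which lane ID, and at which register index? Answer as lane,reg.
3,3

r=8→G=0,rhi=1  c=7→T=3,p=1
L=0*4+3=3  i=1*2+1=3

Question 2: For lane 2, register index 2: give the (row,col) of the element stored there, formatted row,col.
8,4

2: grp=0,tig=2
[2] (0+8,2*2+0) = (8,4)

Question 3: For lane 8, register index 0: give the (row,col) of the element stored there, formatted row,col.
2,0

8: grp=2,tig=0
[0] (2+0,0*2+0) = (2,0)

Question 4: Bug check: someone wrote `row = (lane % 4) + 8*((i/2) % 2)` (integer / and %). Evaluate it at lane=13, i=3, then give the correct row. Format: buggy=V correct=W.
`(lane % 4) + 8*((i/2) % 2)`[13,3]⇒9
L=13⇒gr=13>>2=3, th=13&3=1
[3]⇒row 3+8=11  col 1·2+1=3
row: 9 vs 11

buggy=9 correct=11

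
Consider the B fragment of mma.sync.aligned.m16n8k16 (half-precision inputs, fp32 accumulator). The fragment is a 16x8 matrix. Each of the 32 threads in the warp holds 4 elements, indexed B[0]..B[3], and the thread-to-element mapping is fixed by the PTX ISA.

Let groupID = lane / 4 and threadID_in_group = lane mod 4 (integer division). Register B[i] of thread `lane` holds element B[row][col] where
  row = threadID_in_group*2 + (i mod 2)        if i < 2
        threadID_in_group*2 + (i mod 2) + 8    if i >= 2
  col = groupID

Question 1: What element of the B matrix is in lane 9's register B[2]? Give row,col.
9: gid=2,tid=1
[2] (1*2+0+8,2) = (10,2)

10,2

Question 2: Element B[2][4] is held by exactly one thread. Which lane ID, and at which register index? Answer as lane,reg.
17,0

c=4→G=4  r=2→rhi=0,T=1,p=0
L=4*4+1=17  i=0*2+0=0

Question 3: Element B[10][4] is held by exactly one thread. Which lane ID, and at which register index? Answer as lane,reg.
c:4=>grp=4  r:10=>rB=1,tig=1,lo=0
L=4*4+1=17  i=1*2+0=2

17,2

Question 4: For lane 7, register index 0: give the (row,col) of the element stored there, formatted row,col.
6,1

L=7=>grp=7>>2=1, tig=7&3=3
[0]=>row 3·2+0+0=6  col grp=1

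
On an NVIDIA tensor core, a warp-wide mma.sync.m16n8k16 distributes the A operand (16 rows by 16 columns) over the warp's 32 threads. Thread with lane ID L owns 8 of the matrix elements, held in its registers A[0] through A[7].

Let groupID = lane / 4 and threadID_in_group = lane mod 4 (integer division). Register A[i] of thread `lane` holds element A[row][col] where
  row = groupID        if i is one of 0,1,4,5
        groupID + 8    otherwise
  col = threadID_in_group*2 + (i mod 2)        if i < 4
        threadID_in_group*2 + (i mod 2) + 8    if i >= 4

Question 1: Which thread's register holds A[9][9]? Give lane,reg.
4,7

r:9=>grp=1,rB=1  c:9=>cB=1,tig=0,lo=1
L=1*4+0=4  i=1*4+1*2+1=7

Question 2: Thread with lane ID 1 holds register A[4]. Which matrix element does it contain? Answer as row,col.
0,10

lane 1->1/4=0, 1 mod 4=1
i=4  r:0+0->0  c:2·1+0+8->10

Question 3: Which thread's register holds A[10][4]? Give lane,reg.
10,2

r: 10->gid=2,r8=1  c: 4->c8=0,tid=2,i&1=0
L=2*4+2=10  i=0*4+1*2+0=2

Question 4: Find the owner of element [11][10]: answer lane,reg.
r=11->g=3,rb=1  c=10->cb=1,t=1,b0=0
L=3*4+1=13  i=1*4+1*2+0=6

13,6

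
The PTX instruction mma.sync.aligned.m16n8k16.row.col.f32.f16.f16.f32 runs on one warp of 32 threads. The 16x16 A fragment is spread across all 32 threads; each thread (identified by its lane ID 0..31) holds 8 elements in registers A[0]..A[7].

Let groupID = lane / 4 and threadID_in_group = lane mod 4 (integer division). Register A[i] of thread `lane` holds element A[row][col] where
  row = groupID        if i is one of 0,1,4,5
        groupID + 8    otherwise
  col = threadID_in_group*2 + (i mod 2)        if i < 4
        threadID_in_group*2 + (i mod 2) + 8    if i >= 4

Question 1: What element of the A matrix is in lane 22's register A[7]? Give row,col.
22: g=5,t=2
[7] (5+8,2*2+1+8) = (13,13)

13,13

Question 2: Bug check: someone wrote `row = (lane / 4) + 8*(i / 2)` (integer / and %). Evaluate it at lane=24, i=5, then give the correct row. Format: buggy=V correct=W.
`(lane / 4) + 8*(i / 2)`[24,5]->22
24: gid=6,tid=0
[5] (6+0,0*2+1+8) = (6,9)
row: 22 vs 6

buggy=22 correct=6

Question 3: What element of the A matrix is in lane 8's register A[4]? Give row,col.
8: gid=2,tid=0
[4] (2+0,0*2+0+8) = (2,8)

2,8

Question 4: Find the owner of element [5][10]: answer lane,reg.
21,4

r=5->g=5,rb=0  c=10->cb=1,t=1,b0=0
L=5*4+1=21  i=1*4+0*2+0=4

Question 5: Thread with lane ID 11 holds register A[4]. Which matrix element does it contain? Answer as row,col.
L=11⇒gr=11>>2=2, th=11&3=3
[4]⇒row 2+0=2  col 3·2+0+8=14

2,14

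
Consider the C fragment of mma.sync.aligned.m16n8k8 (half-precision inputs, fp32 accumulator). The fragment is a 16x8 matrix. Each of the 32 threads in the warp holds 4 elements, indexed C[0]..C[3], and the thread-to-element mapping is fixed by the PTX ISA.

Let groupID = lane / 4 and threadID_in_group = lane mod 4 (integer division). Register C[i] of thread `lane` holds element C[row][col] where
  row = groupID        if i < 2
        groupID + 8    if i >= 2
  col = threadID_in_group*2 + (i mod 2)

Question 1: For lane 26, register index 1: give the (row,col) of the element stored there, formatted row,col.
6,5

lane 26: gr=6 (26/4), th=2 (26%4)
i=1: r=6+0=6, c=2*2+1=5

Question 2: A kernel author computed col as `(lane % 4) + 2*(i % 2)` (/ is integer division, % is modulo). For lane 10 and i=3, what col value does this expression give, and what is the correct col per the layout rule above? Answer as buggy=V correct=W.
buggy=4 correct=5

`(lane % 4) + 2*(i % 2)`[10,3]->4
lane 10: gid=2 (10/4), tid=2 (10%4)
i=3: r=2+8=10, c=2*2+1=5
col: 4 vs 5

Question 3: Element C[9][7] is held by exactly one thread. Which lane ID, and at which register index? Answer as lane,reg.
r=9⇒gr=1,Rb=1  c=7⇒th=3,odd=1
L=1*4+3=7  i=1*2+1=3

7,3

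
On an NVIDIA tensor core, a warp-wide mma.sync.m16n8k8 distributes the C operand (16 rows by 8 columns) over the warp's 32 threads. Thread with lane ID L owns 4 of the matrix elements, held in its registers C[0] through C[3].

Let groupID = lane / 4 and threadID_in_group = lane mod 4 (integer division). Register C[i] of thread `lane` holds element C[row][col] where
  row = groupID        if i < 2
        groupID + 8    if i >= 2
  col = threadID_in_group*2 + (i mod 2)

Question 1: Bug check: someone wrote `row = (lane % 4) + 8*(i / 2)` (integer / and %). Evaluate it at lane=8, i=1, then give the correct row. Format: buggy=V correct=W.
`(lane % 4) + 8*(i / 2)`[8,1]=>0
L=8=>grp=8>>2=2, tig=8&3=0
[1]=>row 2+0=2  col 0·2+1=1
row: 0 vs 2

buggy=0 correct=2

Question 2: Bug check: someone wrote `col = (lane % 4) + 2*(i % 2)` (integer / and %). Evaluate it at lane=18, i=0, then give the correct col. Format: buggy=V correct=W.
`(lane % 4) + 2*(i % 2)`[18,0]→2
18: G=4,T=2
[0] (4+0,2*2+0) = (4,4)
col: 2 vs 4

buggy=2 correct=4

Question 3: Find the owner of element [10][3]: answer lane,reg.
r=10->g=2,rb=1  c=3->t=1,b0=1
L=2*4+1=9  i=1*2+1=3

9,3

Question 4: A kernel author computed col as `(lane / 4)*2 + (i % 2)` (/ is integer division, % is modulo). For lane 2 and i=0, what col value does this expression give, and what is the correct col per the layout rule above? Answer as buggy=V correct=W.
`(lane / 4)*2 + (i % 2)`[2,0]->0
lane 2: g=0 (2/4), t=2 (2%4)
i=0: r=0+0=0, c=2*2+0=4
col: 0 vs 4

buggy=0 correct=4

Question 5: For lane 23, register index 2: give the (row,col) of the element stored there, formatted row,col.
13,6

lane 23: grp=5 (23/4), tig=3 (23%4)
i=2: r=5+8=13, c=3*2+0=6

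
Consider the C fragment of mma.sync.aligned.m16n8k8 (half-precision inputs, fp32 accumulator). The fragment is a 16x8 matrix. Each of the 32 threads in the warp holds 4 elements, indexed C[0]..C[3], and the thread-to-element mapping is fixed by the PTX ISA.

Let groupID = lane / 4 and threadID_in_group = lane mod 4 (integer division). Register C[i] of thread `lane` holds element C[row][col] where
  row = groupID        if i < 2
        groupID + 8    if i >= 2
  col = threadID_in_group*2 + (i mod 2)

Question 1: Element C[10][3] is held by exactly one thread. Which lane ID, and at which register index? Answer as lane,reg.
r=10->g=2,rb=1  c=3->t=1,b0=1
L=2*4+1=9  i=1*2+1=3

9,3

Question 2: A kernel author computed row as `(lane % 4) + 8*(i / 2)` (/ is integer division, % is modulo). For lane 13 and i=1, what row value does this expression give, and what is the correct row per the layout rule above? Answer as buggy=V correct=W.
buggy=1 correct=3

`(lane % 4) + 8*(i / 2)`[13,1]⇒1
13: gr=3,th=1
[1] (3+0,1*2+1) = (3,3)
row: 1 vs 3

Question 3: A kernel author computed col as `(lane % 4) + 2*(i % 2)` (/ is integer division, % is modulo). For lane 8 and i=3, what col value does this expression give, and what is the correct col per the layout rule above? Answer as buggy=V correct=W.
`(lane % 4) + 2*(i % 2)`[8,3]⇒2
lane 8⇒8/4=2, 8 mod 4=0
i=3  r:2+8⇒10  c:2·0+1⇒1
col: 2 vs 1

buggy=2 correct=1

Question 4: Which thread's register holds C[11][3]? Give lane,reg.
r:11=>grp=3,rB=1  c:3=>tig=1,lo=1
L=3*4+1=13  i=1*2+1=3

13,3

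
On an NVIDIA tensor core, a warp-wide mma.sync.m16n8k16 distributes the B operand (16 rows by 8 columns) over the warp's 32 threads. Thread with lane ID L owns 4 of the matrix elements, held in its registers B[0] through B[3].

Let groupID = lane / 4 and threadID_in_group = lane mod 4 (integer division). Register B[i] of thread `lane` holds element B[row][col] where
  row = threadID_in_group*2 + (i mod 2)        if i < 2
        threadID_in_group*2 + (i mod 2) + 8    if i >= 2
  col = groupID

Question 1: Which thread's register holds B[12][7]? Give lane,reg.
c=7->g=7  r=12->rb=1,t=2,b0=0
L=7*4+2=30  i=1*2+0=2

30,2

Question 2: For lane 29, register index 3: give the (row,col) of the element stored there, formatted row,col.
11,7

lane 29: grp=7 (29/4), tig=1 (29%4)
i=3: r=1*2+1+8=11, c=grp=7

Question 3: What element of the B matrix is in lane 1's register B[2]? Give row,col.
10,0

1: g=0,t=1
[2] (1*2+0+8,0) = (10,0)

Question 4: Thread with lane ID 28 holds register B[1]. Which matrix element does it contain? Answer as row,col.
lane 28⇒28/4=7, 28 mod 4=0
i=1  r:2·0+1+0⇒1  c:7

1,7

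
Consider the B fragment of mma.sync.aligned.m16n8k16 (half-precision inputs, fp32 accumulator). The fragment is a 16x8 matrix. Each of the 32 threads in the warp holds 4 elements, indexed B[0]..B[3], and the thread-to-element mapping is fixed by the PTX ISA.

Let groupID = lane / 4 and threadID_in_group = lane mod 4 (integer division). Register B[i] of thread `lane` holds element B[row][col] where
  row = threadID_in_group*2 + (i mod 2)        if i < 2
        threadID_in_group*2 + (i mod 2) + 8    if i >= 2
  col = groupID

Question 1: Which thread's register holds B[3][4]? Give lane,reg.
c=4→G=4  r=3→rhi=0,T=1,p=1
L=4*4+1=17  i=0*2+1=1

17,1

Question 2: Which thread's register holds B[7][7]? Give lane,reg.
c: 7->gid=7  r: 7->r8=0,tid=3,i&1=1
L=7*4+3=31  i=0*2+1=1

31,1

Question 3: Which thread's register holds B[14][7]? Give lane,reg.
c=7⇒gr=7  r=14⇒Rb=1,th=3,odd=0
L=7*4+3=31  i=1*2+0=2

31,2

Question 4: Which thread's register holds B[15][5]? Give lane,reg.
c: 5->gid=5  r: 15->r8=1,tid=3,i&1=1
L=5*4+3=23  i=1*2+1=3

23,3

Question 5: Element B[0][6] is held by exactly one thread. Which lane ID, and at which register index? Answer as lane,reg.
24,0

c=6→G=6  r=0→rhi=0,T=0,p=0
L=6*4+0=24  i=0*2+0=0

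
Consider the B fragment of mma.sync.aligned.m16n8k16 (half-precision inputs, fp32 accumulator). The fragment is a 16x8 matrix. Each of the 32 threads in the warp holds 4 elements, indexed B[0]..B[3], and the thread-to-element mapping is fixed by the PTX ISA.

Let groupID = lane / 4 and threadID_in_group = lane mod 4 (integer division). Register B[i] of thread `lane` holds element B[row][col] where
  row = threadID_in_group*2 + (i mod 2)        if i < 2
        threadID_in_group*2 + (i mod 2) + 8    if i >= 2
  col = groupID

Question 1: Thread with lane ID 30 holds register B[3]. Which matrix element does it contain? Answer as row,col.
13,7

lane 30: grp=7 (30/4), tig=2 (30%4)
i=3: r=2*2+1+8=13, c=grp=7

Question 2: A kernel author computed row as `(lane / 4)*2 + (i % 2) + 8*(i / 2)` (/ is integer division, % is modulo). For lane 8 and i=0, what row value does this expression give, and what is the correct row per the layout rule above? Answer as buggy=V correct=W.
`(lane / 4)*2 + (i % 2) + 8*(i / 2)`[8,0]→4
L=8→G=8>>2=2, T=8&3=0
[0]→row 0·2+0+0=0  col G=2
row: 4 vs 0

buggy=4 correct=0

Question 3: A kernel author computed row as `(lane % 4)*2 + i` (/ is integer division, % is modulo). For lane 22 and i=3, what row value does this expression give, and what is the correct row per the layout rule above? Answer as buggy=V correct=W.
buggy=7 correct=13

`(lane % 4)*2 + i`[22,3]⇒7
lane 22⇒22/4=5, 22 mod 4=2
i=3  r:2·2+1+8⇒13  c:5
row: 7 vs 13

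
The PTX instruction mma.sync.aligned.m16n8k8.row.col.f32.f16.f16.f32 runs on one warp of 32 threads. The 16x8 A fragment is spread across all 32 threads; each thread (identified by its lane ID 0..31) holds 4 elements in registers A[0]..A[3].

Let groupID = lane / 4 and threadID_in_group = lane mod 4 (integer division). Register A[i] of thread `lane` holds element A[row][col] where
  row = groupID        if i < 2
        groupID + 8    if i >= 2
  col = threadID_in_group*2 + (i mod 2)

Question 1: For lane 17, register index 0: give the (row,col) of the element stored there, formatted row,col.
4,2

L=17=>grp=17>>2=4, tig=17&3=1
[0]=>row 4+0=4  col 1·2+0=2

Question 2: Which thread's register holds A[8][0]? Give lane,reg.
0,2

r=8⇒gr=0,Rb=1  c=0⇒th=0,odd=0
L=0*4+0=0  i=1*2+0=2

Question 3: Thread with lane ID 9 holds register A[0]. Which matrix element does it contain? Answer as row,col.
2,2

L=9⇒gr=9>>2=2, th=9&3=1
[0]⇒row 2+0=2  col 1·2+0=2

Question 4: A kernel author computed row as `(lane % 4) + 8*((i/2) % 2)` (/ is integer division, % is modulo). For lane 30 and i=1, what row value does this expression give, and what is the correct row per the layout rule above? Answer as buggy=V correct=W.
buggy=2 correct=7

`(lane % 4) + 8*((i/2) % 2)`[30,1]->2
L=30->g=30>>2=7, t=30&3=2
[1]->row 7+0=7  col 2·2+1=5
row: 2 vs 7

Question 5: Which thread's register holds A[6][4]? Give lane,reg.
26,0

r=6→G=6,rhi=0  c=4→T=2,p=0
L=6*4+2=26  i=0*2+0=0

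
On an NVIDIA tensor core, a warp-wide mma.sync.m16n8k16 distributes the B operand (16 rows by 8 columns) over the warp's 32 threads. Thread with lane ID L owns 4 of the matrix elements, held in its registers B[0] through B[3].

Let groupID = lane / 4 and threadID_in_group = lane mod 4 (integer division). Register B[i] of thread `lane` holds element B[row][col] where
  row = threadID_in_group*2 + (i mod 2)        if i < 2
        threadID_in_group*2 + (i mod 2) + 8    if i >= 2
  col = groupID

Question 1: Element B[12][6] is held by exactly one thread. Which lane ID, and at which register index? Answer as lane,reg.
26,2

c:6=>grp=6  r:12=>rB=1,tig=2,lo=0
L=6*4+2=26  i=1*2+0=2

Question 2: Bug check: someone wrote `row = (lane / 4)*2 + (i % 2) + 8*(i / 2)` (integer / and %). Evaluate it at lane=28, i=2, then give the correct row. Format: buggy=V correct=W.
buggy=22 correct=8

`(lane / 4)*2 + (i % 2) + 8*(i / 2)`[28,2]⇒22
28: gr=7,th=0
[2] (0*2+0+8,7) = (8,7)
row: 22 vs 8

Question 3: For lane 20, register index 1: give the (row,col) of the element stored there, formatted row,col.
L=20->gid=20>>2=5, tid=20&3=0
[1]->row 0·2+1+0=1  col gid=5

1,5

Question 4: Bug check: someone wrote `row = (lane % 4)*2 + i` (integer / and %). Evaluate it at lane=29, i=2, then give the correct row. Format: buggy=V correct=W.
buggy=4 correct=10

`(lane % 4)*2 + i`[29,2]⇒4
29: gr=7,th=1
[2] (1*2+0+8,7) = (10,7)
row: 4 vs 10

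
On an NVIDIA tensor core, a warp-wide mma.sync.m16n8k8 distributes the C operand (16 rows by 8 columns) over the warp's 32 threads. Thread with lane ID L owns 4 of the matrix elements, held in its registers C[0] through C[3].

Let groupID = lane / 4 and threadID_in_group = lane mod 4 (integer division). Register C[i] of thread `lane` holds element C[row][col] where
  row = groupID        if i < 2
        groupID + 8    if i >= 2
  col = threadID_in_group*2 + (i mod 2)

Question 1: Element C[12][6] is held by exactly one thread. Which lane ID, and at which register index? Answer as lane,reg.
r=12→G=4,rhi=1  c=6→T=3,p=0
L=4*4+3=19  i=1*2+0=2

19,2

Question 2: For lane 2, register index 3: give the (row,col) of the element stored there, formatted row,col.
lane 2: gr=0 (2/4), th=2 (2%4)
i=3: r=0+8=8, c=2*2+1=5

8,5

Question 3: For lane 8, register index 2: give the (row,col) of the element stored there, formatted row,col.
lane 8=>8/4=2, 8 mod 4=0
i=2  r:2+8=>10  c:2·0+0=>0

10,0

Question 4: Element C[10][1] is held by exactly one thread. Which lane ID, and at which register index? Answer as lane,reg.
r=10⇒gr=2,Rb=1  c=1⇒th=0,odd=1
L=2*4+0=8  i=1*2+1=3

8,3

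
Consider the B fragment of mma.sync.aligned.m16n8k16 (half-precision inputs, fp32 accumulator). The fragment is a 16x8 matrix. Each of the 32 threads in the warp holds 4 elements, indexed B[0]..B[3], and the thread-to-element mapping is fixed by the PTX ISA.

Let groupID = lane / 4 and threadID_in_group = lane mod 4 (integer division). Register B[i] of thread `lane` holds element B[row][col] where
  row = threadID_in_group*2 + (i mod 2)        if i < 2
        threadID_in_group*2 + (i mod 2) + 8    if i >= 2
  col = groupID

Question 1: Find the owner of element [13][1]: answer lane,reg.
6,3

c=1→G=1  r=13→rhi=1,T=2,p=1
L=1*4+2=6  i=1*2+1=3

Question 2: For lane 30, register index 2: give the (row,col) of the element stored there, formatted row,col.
lane 30->30/4=7, 30 mod 4=2
i=2  r:2·2+0+8->12  c:7

12,7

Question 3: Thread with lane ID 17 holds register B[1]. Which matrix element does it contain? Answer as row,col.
L=17⇒gr=17>>2=4, th=17&3=1
[1]⇒row 1·2+1+0=3  col gr=4

3,4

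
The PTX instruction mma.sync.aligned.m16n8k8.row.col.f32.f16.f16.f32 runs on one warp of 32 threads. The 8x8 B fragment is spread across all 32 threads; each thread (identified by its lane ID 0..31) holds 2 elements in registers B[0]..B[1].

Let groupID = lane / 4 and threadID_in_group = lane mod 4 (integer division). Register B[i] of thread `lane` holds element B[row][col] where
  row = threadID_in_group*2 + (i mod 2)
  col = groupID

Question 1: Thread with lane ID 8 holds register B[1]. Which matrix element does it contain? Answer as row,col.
1,2

8: gr=2,th=0
[1] (0*2+1,2) = (1,2)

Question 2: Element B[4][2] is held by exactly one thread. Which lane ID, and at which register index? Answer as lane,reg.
c=2->g=2  r=4->t=2,b0=0
L=2*4+2=10  i=0=0

10,0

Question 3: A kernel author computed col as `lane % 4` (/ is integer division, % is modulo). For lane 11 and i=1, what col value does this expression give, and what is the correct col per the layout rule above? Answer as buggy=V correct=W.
`lane % 4`[11,1]->3
lane 11: g=2 (11/4), t=3 (11%4)
i=1: r=3*2+1=7, c=g=2
col: 3 vs 2

buggy=3 correct=2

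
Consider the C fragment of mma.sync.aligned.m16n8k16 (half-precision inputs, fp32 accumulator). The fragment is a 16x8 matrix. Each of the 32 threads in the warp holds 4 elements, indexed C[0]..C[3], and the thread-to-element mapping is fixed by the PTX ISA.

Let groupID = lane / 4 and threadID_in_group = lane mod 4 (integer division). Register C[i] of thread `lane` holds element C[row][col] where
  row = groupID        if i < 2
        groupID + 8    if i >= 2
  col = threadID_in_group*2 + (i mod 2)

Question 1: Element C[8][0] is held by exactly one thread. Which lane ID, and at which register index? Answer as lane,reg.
0,2

r=8->g=0,rb=1  c=0->t=0,b0=0
L=0*4+0=0  i=1*2+0=2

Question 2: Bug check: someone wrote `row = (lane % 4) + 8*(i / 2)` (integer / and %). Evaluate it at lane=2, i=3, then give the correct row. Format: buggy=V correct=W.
buggy=10 correct=8

`(lane % 4) + 8*(i / 2)`[2,3]->10
lane 2->2/4=0, 2 mod 4=2
i=3  r:0+8->8  c:2·2+1->5
row: 10 vs 8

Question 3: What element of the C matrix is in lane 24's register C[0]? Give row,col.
6,0

lane 24⇒24/4=6, 24 mod 4=0
i=0  r:6+0⇒6  c:2·0+0⇒0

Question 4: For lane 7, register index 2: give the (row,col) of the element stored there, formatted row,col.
9,6

L=7->gid=7>>2=1, tid=7&3=3
[2]->row 1+8=9  col 3·2+0=6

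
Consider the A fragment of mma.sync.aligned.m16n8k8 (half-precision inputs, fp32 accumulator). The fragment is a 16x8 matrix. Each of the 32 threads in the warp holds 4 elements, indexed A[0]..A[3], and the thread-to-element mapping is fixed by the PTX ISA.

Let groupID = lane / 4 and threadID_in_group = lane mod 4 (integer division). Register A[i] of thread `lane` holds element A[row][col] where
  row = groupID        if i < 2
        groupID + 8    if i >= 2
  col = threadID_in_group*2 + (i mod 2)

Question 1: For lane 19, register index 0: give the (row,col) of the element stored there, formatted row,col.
4,6

L=19→G=19>>2=4, T=19&3=3
[0]→row 4+0=4  col 3·2+0=6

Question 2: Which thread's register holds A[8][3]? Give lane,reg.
r=8->g=0,rb=1  c=3->t=1,b0=1
L=0*4+1=1  i=1*2+1=3

1,3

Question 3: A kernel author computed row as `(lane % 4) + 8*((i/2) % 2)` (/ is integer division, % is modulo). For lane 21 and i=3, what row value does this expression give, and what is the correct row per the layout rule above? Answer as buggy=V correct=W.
buggy=9 correct=13

`(lane % 4) + 8*((i/2) % 2)`[21,3]→9
lane 21→21/4=5, 21 mod 4=1
i=3  r:5+8→13  c:2·1+1→3
row: 9 vs 13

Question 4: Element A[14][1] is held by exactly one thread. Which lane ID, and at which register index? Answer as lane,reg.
r: 14->gid=6,r8=1  c: 1->tid=0,i&1=1
L=6*4+0=24  i=1*2+1=3

24,3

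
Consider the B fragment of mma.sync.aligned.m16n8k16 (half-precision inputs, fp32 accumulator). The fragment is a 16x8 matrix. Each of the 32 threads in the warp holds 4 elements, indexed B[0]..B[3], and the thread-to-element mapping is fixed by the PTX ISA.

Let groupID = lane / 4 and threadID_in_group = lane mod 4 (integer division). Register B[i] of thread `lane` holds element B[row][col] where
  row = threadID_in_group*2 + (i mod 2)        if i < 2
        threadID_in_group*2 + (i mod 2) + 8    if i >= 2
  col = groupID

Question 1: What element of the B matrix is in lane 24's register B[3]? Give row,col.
9,6

L=24⇒gr=24>>2=6, th=24&3=0
[3]⇒row 0·2+1+8=9  col gr=6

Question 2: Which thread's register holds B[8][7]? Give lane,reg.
28,2

c=7->g=7  r=8->rb=1,t=0,b0=0
L=7*4+0=28  i=1*2+0=2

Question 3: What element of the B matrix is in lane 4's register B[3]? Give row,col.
L=4->gid=4>>2=1, tid=4&3=0
[3]->row 0·2+1+8=9  col gid=1

9,1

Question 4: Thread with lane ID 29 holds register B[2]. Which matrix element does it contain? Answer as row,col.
lane 29: gr=7 (29/4), th=1 (29%4)
i=2: r=1*2+0+8=10, c=gr=7

10,7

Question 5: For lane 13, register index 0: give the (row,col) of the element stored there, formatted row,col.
2,3

13: grp=3,tig=1
[0] (1*2+0+0,3) = (2,3)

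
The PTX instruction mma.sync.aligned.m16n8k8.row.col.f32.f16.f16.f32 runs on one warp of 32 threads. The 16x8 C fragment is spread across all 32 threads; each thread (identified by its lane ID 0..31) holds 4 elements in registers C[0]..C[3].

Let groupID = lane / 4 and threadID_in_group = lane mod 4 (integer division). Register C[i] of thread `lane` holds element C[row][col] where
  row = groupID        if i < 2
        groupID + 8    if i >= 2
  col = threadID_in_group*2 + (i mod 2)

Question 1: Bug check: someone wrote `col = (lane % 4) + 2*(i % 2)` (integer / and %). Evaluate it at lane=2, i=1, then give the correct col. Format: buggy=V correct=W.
`(lane % 4) + 2*(i % 2)`[2,1]=>4
L=2=>grp=2>>2=0, tig=2&3=2
[1]=>row 0+0=0  col 2·2+1=5
col: 4 vs 5

buggy=4 correct=5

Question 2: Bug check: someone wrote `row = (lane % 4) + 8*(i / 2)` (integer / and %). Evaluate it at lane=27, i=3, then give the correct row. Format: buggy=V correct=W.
buggy=11 correct=14

`(lane % 4) + 8*(i / 2)`[27,3]->11
L=27->gid=27>>2=6, tid=27&3=3
[3]->row 6+8=14  col 3·2+1=7
row: 11 vs 14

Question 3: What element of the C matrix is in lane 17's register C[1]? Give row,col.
4,3

17: g=4,t=1
[1] (4+0,1*2+1) = (4,3)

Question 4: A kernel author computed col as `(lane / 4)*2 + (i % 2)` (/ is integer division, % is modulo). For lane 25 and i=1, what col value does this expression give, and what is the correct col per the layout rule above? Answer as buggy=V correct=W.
`(lane / 4)*2 + (i % 2)`[25,1]->13
lane 25: g=6 (25/4), t=1 (25%4)
i=1: r=6+0=6, c=1*2+1=3
col: 13 vs 3

buggy=13 correct=3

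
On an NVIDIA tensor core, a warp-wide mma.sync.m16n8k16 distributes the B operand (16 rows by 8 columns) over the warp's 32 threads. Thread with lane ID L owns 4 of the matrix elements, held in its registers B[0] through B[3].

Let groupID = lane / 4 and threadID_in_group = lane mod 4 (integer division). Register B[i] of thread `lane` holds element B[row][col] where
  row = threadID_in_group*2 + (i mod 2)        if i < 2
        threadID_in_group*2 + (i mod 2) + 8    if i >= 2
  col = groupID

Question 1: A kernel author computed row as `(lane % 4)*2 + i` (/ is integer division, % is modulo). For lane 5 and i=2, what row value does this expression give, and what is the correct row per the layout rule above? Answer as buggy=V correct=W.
`(lane % 4)*2 + i`[5,2]=>4
lane 5: grp=1 (5/4), tig=1 (5%4)
i=2: r=1*2+0+8=10, c=grp=1
row: 4 vs 10

buggy=4 correct=10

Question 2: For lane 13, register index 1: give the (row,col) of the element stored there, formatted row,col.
lane 13: gr=3 (13/4), th=1 (13%4)
i=1: r=1*2+1+0=3, c=gr=3

3,3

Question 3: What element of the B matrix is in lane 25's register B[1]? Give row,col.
3,6

lane 25: gr=6 (25/4), th=1 (25%4)
i=1: r=1*2+1+0=3, c=gr=6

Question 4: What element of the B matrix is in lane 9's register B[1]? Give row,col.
3,2

lane 9: G=2 (9/4), T=1 (9%4)
i=1: r=1*2+1+0=3, c=G=2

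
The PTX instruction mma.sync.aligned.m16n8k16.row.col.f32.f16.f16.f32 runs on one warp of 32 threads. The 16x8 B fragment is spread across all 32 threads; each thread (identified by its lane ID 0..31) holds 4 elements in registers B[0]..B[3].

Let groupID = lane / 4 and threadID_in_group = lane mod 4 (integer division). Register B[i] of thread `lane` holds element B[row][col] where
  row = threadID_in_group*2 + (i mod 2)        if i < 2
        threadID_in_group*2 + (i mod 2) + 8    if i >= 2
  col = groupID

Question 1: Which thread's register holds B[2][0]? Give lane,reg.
1,0

c=0⇒gr=0  r=2⇒Rb=0,th=1,odd=0
L=0*4+1=1  i=0*2+0=0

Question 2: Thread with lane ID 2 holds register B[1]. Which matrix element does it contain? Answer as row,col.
5,0

2: grp=0,tig=2
[1] (2*2+1+0,0) = (5,0)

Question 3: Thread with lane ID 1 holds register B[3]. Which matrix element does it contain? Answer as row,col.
11,0

lane 1: g=0 (1/4), t=1 (1%4)
i=3: r=1*2+1+8=11, c=g=0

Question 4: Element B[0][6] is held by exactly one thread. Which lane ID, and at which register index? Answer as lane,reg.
c=6->g=6  r=0->rb=0,t=0,b0=0
L=6*4+0=24  i=0*2+0=0

24,0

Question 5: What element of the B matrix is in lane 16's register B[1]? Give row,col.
lane 16: G=4 (16/4), T=0 (16%4)
i=1: r=0*2+1+0=1, c=G=4

1,4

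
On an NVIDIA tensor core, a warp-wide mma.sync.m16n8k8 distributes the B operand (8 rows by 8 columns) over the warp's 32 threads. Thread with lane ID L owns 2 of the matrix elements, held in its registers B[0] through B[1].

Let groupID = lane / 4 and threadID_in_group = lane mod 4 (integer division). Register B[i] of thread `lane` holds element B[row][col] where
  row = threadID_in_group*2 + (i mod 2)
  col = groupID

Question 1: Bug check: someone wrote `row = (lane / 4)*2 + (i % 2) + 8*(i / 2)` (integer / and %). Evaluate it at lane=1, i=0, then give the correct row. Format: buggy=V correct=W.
buggy=0 correct=2

`(lane / 4)*2 + (i % 2) + 8*(i / 2)`[1,0]->0
lane 1: g=0 (1/4), t=1 (1%4)
i=0: r=1*2+0=2, c=g=0
row: 0 vs 2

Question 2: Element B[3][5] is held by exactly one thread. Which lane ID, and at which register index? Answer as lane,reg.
21,1

c:5=>grp=5  r:3=>tig=1,lo=1
L=5*4+1=21  i=1=1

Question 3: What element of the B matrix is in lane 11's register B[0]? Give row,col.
6,2

L=11→G=11>>2=2, T=11&3=3
[0]→row 3·2+0=6  col G=2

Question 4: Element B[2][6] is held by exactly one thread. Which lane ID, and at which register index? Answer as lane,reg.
c: 6->gid=6  r: 2->tid=1,i&1=0
L=6*4+1=25  i=0=0

25,0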